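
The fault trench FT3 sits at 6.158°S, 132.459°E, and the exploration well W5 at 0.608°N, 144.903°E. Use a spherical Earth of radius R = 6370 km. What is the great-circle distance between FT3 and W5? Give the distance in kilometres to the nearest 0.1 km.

1572.6 km

Δφ = 6.7660°,  Δλ = 12.4440°
a = sin²(Δφ/2) + cos φ₁ cos φ₂ sin²(Δλ/2) = 0.015160
c = 2·arcsin(√a) = 0.246880 rad = 14.1452°
d = R·c = 6370 × 0.246880 = 1572.6 km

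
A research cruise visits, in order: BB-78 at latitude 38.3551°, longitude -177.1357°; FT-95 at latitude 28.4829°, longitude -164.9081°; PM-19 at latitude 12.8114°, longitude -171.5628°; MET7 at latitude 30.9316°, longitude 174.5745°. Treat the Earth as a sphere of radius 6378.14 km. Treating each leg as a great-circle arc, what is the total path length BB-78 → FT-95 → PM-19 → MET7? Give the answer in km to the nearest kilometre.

BB-78→FT-95: c = 0.247385 rad, d = 1577.86 km
FT-95→PM-19: c = 0.294140 rad, d = 1876.07 km
PM-19→MET7: c = 0.387006 rad, d = 2468.38 km
Total = 1577.86 + 1876.07 + 2468.38 = 5922.30 km

5922 km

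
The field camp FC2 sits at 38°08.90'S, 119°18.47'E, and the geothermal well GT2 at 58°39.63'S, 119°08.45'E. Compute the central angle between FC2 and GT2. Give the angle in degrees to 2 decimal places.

20.51°

FC2: φ = -38.14833°, λ = +119.30783°
GT2: φ = -58.66050°, λ = +119.14083°
Δφ = -20.5122°,  Δλ = -0.1670°
a = sin²(Δφ/2) + cos φ₁ cos φ₂ sin²(Δλ/2) = 0.031702
c = 2·arcsin(√a) = 0.358010 rad = 20.5125°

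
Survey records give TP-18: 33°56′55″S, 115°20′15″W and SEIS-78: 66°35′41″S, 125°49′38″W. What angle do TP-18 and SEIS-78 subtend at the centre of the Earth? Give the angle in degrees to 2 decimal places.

TP-18: φ = -33.94861°, λ = -115.33750°
SEIS-78: φ = -66.59472°, λ = -125.82722°
Δφ = -32.6461°,  Δλ = -10.4897°
a = sin²(Δφ/2) + cos φ₁ cos φ₂ sin²(Δλ/2) = 0.081744
c = 2·arcsin(√a) = 0.579911 rad = 33.2264°

33.23°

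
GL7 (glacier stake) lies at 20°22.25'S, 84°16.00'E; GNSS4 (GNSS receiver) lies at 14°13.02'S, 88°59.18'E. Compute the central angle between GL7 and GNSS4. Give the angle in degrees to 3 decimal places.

7.626°

GL7: φ = -20.37083°, λ = +84.26667°
GNSS4: φ = -14.21700°, λ = +88.98633°
Δφ = 6.1538°,  Δλ = 4.7197°
a = sin²(Δφ/2) + cos φ₁ cos φ₂ sin²(Δλ/2) = 0.004422
c = 2·arcsin(√a) = 0.133092 rad = 7.6256°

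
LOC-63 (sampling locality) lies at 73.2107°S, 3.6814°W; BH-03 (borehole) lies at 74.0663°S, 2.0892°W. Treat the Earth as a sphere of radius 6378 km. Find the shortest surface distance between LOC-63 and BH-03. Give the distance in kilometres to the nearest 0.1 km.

Δφ = -0.8556°,  Δλ = 1.5922°
a = sin²(Δφ/2) + cos φ₁ cos φ₂ sin²(Δλ/2) = 0.000071
c = 2·arcsin(√a) = 0.016859 rad = 0.9660°
d = R·c = 6378 × 0.016859 = 107.5 km

107.5 km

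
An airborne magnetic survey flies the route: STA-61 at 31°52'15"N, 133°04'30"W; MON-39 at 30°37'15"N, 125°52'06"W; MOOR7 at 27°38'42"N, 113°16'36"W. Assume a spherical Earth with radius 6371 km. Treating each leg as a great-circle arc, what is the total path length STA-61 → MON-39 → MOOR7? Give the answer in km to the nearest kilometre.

1965 km

STA-61: φ = +31.87083°, λ = -133.07500°
MON-39: φ = +30.62083°, λ = -125.86833°
MOOR7: φ = +27.64500°, λ = -113.27667°
STA-61→MON-39: c = 0.109703 rad, d = 698.92 km
MON-39→MOOR7: c = 0.198737 rad, d = 1266.15 km
Total = 698.92 + 1266.15 = 1965.07 km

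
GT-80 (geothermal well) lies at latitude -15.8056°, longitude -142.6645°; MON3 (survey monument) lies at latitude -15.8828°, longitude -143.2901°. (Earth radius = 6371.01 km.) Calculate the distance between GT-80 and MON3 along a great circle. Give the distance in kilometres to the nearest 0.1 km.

67.5 km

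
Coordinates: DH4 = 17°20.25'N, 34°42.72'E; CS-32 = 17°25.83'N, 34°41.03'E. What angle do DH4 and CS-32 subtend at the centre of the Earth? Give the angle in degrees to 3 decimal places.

DH4: φ = +17.33750°, λ = +34.71200°
CS-32: φ = +17.43050°, λ = +34.68383°
Δφ = 0.0930°,  Δλ = -0.0282°
a = sin²(Δφ/2) + cos φ₁ cos φ₂ sin²(Δλ/2) = 0.000001
c = 2·arcsin(√a) = 0.001690 rad = 0.0968°

0.097°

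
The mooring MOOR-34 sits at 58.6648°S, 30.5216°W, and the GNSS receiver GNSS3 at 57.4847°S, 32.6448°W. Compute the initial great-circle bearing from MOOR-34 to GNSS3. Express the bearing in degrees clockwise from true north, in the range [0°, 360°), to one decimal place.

315.5°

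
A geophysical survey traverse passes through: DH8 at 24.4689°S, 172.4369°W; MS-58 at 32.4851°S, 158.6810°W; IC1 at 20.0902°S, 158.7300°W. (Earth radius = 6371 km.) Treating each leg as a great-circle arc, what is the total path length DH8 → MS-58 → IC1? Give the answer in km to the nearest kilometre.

2989 km

DH8→MS-58: c = 0.252835 rad, d = 1610.81 km
MS-58→IC1: c = 0.216333 rad, d = 1378.26 km
Total = 1610.81 + 1378.26 = 2989.07 km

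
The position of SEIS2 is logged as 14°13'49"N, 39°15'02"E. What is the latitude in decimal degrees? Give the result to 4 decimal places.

14.2303°N

14° + 13′/60 + 49″/3600 = 14 + 0.21667 + 0.01361 = 14.2303°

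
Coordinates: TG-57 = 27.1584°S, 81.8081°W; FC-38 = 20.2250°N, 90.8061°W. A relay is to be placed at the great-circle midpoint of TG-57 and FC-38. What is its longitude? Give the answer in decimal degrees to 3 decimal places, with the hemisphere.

86.427°W

Bx = cos φ₂ cos Δλ = 0.926795,  By = cos φ₂ sin Δλ = -0.146757
φₘ = atan2(sin φ₁ + sin φ₂, √((cos φ₁ + Bx)² + By²)) = -3.47738°
λₘ = λ₁ + atan2(By, cos φ₁ + Bx) = -86.42694°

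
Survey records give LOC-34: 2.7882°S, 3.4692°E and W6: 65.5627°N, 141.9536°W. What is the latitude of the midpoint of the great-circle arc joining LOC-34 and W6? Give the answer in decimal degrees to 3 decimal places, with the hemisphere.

Bx = cos φ₂ cos Δλ = -0.340623,  By = cos φ₂ sin Δλ = -0.234780
φₘ = atan2(sin φ₁ + sin φ₂, √((cos φ₁ + Bx)² + By²)) = 50.96125°
λₘ = λ₁ + atan2(By, cos φ₁ + Bx) = -16.16229°

50.961°N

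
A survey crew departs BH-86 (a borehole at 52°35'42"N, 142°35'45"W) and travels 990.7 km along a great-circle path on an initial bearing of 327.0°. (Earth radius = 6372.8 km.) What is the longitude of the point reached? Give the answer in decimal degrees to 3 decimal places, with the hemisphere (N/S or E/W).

BH-86: φ = +52.59500°, λ = -142.59583°
δ = d/R = 990.7/6372.8 = 0.155458 rad
φ₂ = arcsin(sin φ₁ cos δ + cos φ₁ sin δ cos θ)
   = arcsin(0.79436·0.98794 + 0.60745·0.15483·0.83867) = 59.73015°
λ₂ = λ₁ + atan2(sin θ sin δ cos φ₁, cos δ − sin φ₁ sin φ₂) = -152.22627°

152.226°W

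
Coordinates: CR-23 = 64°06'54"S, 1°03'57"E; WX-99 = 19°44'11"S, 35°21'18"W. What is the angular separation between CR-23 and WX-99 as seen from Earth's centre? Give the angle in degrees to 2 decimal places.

50.62°

CR-23: φ = -64.11500°, λ = +1.06583°
WX-99: φ = -19.73639°, λ = -35.35500°
Δφ = 44.3786°,  Δλ = -36.4208°
a = sin²(Δφ/2) + cos φ₁ cos φ₂ sin²(Δλ/2) = 0.182764
c = 2·arcsin(√a) = 0.883471 rad = 50.6192°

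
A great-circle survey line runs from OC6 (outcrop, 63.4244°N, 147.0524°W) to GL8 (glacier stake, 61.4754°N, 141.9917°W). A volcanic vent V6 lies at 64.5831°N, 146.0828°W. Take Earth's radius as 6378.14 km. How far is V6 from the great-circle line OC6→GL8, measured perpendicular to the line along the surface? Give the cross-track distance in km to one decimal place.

δ₁₃ = central angle OC6→V6 = 0.021540 rad  (haversine)
θ₁₃ = bearing OC6→V6 = 19.707°,  θ₁₂ = bearing OC6→GL8 = 127.519°
dₓₜ = R·arcsin(sin δ₁₃ · sin(θ₁₃ − θ₁₂)) = 6378.14·arcsin(0.02154·sin(-107.812°)) = -130.798 km
|dₓₜ| = 130.798 km

130.8 km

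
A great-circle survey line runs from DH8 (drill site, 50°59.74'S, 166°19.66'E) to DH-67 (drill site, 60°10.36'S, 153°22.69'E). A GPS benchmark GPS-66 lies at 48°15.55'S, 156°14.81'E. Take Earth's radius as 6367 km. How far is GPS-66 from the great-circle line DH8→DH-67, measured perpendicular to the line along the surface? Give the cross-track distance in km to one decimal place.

760.7 km

DH8: φ = -50.99567°, λ = +166.32767°
DH-67: φ = -60.17267°, λ = +153.37817°
GPS-66: φ = -48.25917°, λ = +156.24683°
δ₁₃ = central angle DH8→GPS-66 = 0.123441 rad  (haversine)
θ₁₃ = bearing DH8→GPS-66 = 288.837°,  θ₁₂ = bearing DH8→DH-67 = 213.357°
dₓₜ = R·arcsin(sin δ₁₃ · sin(θ₁₃ − θ₁₂)) = 6367·arcsin(0.12313·sin(75.480°)) = 760.726 km
|dₓₜ| = 760.726 km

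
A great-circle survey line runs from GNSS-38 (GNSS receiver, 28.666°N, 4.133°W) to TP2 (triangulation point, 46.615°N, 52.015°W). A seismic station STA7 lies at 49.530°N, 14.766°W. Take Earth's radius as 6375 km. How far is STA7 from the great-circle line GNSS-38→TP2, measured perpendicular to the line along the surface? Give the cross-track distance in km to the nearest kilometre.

δ₁₃ = central angle GNSS-38→STA7 = 0.390681 rad  (haversine)
θ₁₃ = bearing GNSS-38→STA7 = 341.670°,  θ₁₂ = bearing GNSS-38→TP2 = 309.277°
dₓₜ = R·arcsin(sin δ₁₃ · sin(θ₁₃ − θ₁₂)) = 6375·arcsin(0.38082·sin(32.394°)) = 1309.803 km
|dₓₜ| = 1309.803 km

1310 km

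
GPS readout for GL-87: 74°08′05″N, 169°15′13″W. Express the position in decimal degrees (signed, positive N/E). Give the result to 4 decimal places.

+74.1347°, -169.2536°

lat: 74.1347° N → +74.1347°
lon: 169.2536° W → -169.2536°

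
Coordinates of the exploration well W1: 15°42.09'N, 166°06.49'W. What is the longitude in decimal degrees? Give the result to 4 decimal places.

166° + 6.49′/60 = 166 + 0.10817 = 166.1082°

166.1082°W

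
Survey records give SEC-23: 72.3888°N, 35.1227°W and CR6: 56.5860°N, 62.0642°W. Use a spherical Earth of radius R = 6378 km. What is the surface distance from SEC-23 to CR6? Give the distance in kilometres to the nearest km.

2142 km

Δφ = -15.8028°,  Δλ = -26.9415°
a = sin²(Δφ/2) + cos φ₁ cos φ₂ sin²(Δλ/2) = 0.027939
c = 2·arcsin(√a) = 0.335876 rad = 19.2443°
d = R·c = 6378 × 0.335876 = 2142.2 km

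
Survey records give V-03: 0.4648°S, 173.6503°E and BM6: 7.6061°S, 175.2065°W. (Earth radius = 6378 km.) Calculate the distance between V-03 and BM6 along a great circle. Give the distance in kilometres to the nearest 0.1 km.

1470.0 km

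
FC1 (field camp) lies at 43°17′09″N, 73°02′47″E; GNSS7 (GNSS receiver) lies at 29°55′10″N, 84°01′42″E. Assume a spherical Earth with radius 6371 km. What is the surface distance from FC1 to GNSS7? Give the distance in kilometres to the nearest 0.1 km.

1776.9 km

FC1: φ = +43.28583°, λ = +73.04639°
GNSS7: φ = +29.91944°, λ = +84.02833°
Δφ = -13.3664°,  Δλ = 10.9819°
a = sin²(Δφ/2) + cos φ₁ cos φ₂ sin²(Δλ/2) = 0.019321
c = 2·arcsin(√a) = 0.278904 rad = 15.9800°
d = R·c = 6371 × 0.278904 = 1776.9 km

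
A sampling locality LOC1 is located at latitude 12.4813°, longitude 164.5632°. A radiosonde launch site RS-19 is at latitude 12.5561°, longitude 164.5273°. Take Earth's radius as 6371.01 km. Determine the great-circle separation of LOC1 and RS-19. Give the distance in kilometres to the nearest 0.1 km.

9.2 km

Δφ = 0.0748°,  Δλ = -0.0359°
a = sin²(Δφ/2) + cos φ₁ cos φ₂ sin²(Δλ/2) = 0.000001
c = 2·arcsin(√a) = 0.001442 rad = 0.0826°
d = R·c = 6371.01 × 0.001442 = 9.2 km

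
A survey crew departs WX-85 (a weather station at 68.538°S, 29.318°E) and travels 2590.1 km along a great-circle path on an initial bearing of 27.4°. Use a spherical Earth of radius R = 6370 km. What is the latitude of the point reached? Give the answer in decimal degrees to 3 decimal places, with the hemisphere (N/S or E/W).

δ = d/R = 2590.1/6370 = 0.406609 rad
φ₂ = arcsin(sin φ₁ cos δ + cos φ₁ sin δ cos θ)
   = arcsin(-0.93066·0.91847 + 0.36588·0.39550·0.88782) = -46.57783°
λ₂ = λ₁ + atan2(sin θ sin δ cos φ₁, cos δ − sin φ₁ sin φ₂) = 44.67242°

46.578°S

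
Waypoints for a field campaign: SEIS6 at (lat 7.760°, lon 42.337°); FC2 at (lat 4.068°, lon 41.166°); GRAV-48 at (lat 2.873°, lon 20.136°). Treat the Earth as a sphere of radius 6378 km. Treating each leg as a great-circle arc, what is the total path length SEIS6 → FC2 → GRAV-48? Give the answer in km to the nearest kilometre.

SEIS6→FC2: c = 0.067567 rad, d = 430.94 km
FC2→GRAV-48: c = 0.366948 rad, d = 2340.40 km
Total = 430.94 + 2340.40 = 2771.34 km

2771 km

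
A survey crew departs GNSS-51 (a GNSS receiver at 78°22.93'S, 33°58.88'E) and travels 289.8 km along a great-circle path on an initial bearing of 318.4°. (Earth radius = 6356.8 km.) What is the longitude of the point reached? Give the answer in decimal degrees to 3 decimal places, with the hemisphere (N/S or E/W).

GNSS-51: φ = -78.38217°, λ = +33.98133°
δ = d/R = 289.8/6356.8 = 0.045589 rad
φ₂ = arcsin(sin φ₁ cos δ + cos φ₁ sin δ cos θ)
   = arcsin(-0.97951·0.99896 + 0.20138·0.04557·0.74780) = -76.32003°
λ₂ = λ₁ + atan2(sin θ sin δ cos φ₁, cos δ − sin φ₁ sin φ₂) = 26.63086°

26.631°E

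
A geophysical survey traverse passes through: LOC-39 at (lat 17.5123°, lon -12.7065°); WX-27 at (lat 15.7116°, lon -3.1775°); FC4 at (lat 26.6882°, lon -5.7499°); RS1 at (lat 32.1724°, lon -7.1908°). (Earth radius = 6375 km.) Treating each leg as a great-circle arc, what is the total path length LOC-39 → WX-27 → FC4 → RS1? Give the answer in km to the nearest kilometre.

LOC-39→WX-27: c = 0.162417 rad, d = 1035.41 km
WX-27→FC4: c = 0.196077 rad, d = 1249.99 km
FC4→RS1: c = 0.098188 rad, d = 625.95 km
Total = 1035.41 + 1249.99 + 625.95 = 2911.35 km

2911 km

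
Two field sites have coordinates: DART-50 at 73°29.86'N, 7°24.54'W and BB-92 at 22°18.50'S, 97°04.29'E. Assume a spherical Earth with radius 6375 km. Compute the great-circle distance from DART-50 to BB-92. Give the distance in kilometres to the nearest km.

12845 km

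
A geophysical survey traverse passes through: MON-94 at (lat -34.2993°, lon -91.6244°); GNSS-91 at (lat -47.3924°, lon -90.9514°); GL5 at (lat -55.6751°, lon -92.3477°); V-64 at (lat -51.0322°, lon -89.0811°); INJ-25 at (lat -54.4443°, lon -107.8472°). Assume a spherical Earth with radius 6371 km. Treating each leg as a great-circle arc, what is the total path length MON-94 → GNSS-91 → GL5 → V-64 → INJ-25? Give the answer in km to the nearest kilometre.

4257 km

MON-94→GNSS-91: c = 0.228688 rad, d = 1456.97 km
GNSS-91→GL5: c = 0.145345 rad, d = 925.99 km
GL5→V-64: c = 0.087865 rad, d = 559.79 km
V-64→INJ-25: c = 0.206342 rad, d = 1314.60 km
Total = 1456.97 + 925.99 + 559.79 + 1314.60 = 4257.35 km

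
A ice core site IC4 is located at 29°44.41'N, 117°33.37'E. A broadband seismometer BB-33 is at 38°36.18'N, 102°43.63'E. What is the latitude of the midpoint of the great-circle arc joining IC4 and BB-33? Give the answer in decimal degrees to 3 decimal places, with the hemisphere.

34.395°N

IC4: φ = +29.74017°, λ = +117.55617°
BB-33: φ = +38.60300°, λ = +102.72717°
Bx = cos φ₂ cos Δλ = 0.755460,  By = cos φ₂ sin Δλ = -0.200010
φₘ = atan2(sin φ₁ + sin φ₂, √((cos φ₁ + Bx)² + By²)) = 34.39487°
λₘ = λ₁ + atan2(By, cos φ₁ + Bx) = 110.53394°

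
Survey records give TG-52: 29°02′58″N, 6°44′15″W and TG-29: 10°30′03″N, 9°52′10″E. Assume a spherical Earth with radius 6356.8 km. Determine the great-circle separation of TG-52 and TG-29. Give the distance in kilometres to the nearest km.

2684 km

TG-52: φ = +29.04944°, λ = -6.73750°
TG-29: φ = +10.50083°, λ = +9.86944°
Δφ = -18.5486°,  Δλ = 16.6069°
a = sin²(Δφ/2) + cos φ₁ cos φ₂ sin²(Δλ/2) = 0.043900
c = 2·arcsin(√a) = 0.422175 rad = 24.1888°
d = R·c = 6356.8 × 0.422175 = 2683.7 km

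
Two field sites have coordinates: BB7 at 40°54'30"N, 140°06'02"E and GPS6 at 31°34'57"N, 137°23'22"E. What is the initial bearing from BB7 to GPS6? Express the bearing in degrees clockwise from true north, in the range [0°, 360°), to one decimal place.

194.0°

BB7: φ = +40.90833°, λ = +140.10056°
GPS6: φ = +31.58250°, λ = +137.38944°
Δλ = -2.7111°
y = sin Δλ · cos φ₂ = -0.040294
x = cos φ₁ sin φ₂ − sin φ₁ cos φ₂ cos Δλ = -0.161424
θ = atan2(y, x) = -165.9844° → 194.0156° (mod 360°)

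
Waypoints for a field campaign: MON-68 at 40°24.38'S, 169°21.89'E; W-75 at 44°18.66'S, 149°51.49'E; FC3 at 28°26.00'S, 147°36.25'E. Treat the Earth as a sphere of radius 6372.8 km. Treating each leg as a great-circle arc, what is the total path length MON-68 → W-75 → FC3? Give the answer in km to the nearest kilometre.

3434 km

MON-68: φ = -40.40633°, λ = +169.36483°
W-75: φ = -44.31100°, λ = +149.85817°
FC3: φ = -28.43333°, λ = +147.60417°
MON-68→W-75: c = 0.259944 rad, d = 1656.57 km
W-75→FC3: c = 0.278892 rad, d = 1777.32 km
Total = 1656.57 + 1777.32 = 3433.89 km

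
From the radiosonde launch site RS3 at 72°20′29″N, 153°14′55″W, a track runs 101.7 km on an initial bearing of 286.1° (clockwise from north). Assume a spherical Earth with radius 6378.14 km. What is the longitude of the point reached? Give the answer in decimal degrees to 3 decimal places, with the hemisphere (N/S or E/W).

156.181°W

RS3: φ = +72.34139°, λ = -153.24861°
δ = d/R = 101.7/6378.14 = 0.015945 rad
φ₂ = arcsin(sin φ₁ cos δ + cos φ₁ sin δ cos θ)
   = arcsin(0.95288·0.99987 + 0.30334·0.01594·0.27731) = 72.57333°
λ₂ = λ₁ + atan2(sin θ sin δ cos φ₁, cos δ − sin φ₁ sin φ₂) = -156.18065°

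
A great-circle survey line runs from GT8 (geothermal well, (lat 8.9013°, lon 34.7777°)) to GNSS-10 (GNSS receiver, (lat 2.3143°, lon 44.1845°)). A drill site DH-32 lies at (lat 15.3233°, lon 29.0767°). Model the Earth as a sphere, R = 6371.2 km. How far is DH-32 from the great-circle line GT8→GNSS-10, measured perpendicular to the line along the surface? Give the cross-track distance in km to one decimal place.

δ₁₃ = central angle GT8→DH-32 = 0.148378 rad  (haversine)
θ₁₃ = bearing GT8→DH-32 = 319.604°,  θ₁₂ = bearing GT8→GNSS-10 = 124.594°
dₓₜ = R·arcsin(sin δ₁₃ · sin(θ₁₃ − θ₁₂)) = 6371.2·arcsin(0.14783·sin(195.011°)) = -244.008 km
|dₓₜ| = 244.008 km

244.0 km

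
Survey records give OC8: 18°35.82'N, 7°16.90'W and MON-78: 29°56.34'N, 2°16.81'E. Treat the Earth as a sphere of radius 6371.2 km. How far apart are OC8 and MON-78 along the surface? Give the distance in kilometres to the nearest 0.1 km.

1589.0 km

OC8: φ = +18.59700°, λ = -7.28167°
MON-78: φ = +29.93900°, λ = +2.28017°
Δφ = 11.3420°,  Δλ = 9.5618°
a = sin²(Δφ/2) + cos φ₁ cos φ₂ sin²(Δλ/2) = 0.015470
c = 2·arcsin(√a) = 0.249402 rad = 14.2897°
d = R·c = 6371.2 × 0.249402 = 1589.0 km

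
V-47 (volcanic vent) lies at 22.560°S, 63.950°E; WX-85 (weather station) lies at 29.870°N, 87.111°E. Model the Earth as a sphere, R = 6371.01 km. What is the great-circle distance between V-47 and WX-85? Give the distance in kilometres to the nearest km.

6334 km

Δφ = 52.4300°,  Δλ = 23.1610°
a = sin²(Δφ/2) + cos φ₁ cos φ₂ sin²(Δλ/2) = 0.227406
c = 2·arcsin(√a) = 0.994183 rad = 56.9625°
d = R·c = 6371.01 × 0.994183 = 6333.9 km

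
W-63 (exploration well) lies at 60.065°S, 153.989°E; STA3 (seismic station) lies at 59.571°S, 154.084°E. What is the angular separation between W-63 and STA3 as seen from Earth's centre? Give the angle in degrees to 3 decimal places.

Δφ = 0.4940°,  Δλ = 0.0950°
a = sin²(Δφ/2) + cos φ₁ cos φ₂ sin²(Δλ/2) = 0.000019
c = 2·arcsin(√a) = 0.008662 rad = 0.4963°

0.496°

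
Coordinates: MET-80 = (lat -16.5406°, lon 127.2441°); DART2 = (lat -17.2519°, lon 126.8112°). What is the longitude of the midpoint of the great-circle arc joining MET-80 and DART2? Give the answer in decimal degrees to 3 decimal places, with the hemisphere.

Bx = cos φ₂ cos Δλ = 0.954983,  By = cos φ₂ sin Δλ = -0.007216
φₘ = atan2(sin φ₁ + sin φ₂, √((cos φ₁ + Bx)² + By²)) = -16.89636°
λₘ = λ₁ + atan2(By, cos φ₁ + Bx) = 127.02806°

127.028°E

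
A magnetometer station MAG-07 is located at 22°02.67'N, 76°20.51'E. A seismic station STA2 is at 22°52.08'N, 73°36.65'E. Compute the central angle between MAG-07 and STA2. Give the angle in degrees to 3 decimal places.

2.655°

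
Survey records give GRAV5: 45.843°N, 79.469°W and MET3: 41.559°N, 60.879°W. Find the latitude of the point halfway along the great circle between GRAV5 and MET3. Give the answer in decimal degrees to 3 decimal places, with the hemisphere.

Bx = cos φ₂ cos Δλ = 0.709231,  By = cos φ₂ sin Δλ = 0.238545
φₘ = atan2(sin φ₁ + sin φ₂, √((cos φ₁ + Bx)² + By²)) = 44.07887°
λₘ = λ₁ + atan2(By, cos φ₁ + Bx) = -69.83882°

44.079°N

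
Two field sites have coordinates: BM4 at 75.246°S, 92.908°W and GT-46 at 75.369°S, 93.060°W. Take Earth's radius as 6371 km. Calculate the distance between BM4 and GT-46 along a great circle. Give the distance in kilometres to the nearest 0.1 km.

14.3 km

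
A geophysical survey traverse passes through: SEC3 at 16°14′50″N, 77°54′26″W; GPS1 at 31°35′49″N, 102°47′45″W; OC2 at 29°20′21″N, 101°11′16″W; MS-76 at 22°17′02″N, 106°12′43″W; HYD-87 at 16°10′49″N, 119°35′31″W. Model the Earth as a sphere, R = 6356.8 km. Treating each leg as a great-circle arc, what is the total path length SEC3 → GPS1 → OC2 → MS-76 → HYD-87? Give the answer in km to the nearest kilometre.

SEC3: φ = +16.24722°, λ = -77.90722°
GPS1: φ = +31.59694°, λ = -102.79583°
OC2: φ = +29.33917°, λ = -101.18778°
MS-76: φ = +22.28389°, λ = -106.21194°
HYD-87: φ = +16.18028°, λ = -119.59194°
SEC3→GPS1: c = 0.476986 rad, d = 3032.10 km
GPS1→OC2: c = 0.046236 rad, d = 293.92 km
OC2→MS-76: c = 0.146220 rad, d = 929.49 km
MS-76→HYD-87: c = 0.244700 rad, d = 1555.51 km
Total = 3032.10 + 293.92 + 929.49 + 1555.51 = 5811.02 km

5811 km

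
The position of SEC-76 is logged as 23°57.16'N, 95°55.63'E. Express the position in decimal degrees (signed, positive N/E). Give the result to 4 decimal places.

+23.9527°, +95.9272°

lat: 23.9527° N → +23.9527°
lon: 95.9272° E → +95.9272°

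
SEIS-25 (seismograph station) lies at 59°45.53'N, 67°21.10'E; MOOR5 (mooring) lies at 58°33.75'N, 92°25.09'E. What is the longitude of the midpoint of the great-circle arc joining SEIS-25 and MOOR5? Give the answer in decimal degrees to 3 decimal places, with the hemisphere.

SEIS-25: φ = +59.75883°, λ = +67.35167°
MOOR5: φ = +58.56250°, λ = +92.41817°
Bx = cos φ₂ cos Δλ = 0.472445,  By = cos φ₂ sin Δλ = 0.220973
φₘ = atan2(sin φ₁ + sin φ₂, √((cos φ₁ + Bx)² + By²)) = 59.76520°
λₘ = λ₁ + atan2(By, cos φ₁ + Bx) = 80.10764°

80.108°E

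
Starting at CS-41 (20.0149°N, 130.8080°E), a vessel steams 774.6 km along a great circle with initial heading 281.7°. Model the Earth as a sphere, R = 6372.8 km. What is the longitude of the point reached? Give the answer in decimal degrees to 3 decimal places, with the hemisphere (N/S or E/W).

123.488°E

δ = d/R = 774.6/6372.8 = 0.121548 rad
φ₂ = arcsin(sin φ₁ cos δ + cos φ₁ sin δ cos θ)
   = arcsin(0.34226·0.99262 + 0.93960·0.12125·0.20279) = 21.27484°
λ₂ = λ₁ + atan2(sin θ sin δ cos φ₁, cos δ − sin φ₁ sin φ₂) = 123.48790°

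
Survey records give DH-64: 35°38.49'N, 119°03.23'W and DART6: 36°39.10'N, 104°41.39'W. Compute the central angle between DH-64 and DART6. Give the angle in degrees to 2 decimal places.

11.63°

DH-64: φ = +35.64150°, λ = -119.05383°
DART6: φ = +36.65167°, λ = -104.68983°
Δφ = 1.0102°,  Δλ = 14.3640°
a = sin²(Δφ/2) + cos φ₁ cos φ₂ sin²(Δλ/2) = 0.010269
c = 2·arcsin(√a) = 0.203017 rad = 11.6320°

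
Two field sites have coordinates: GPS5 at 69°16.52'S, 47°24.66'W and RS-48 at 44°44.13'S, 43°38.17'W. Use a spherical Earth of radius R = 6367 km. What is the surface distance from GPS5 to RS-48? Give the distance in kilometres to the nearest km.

2735 km

GPS5: φ = -69.27533°, λ = -47.41100°
RS-48: φ = -44.73550°, λ = -43.63617°
Δφ = 24.5398°,  Δλ = 3.7748°
a = sin²(Δφ/2) + cos φ₁ cos φ₂ sin²(Δλ/2) = 0.045436
c = 2·arcsin(√a) = 0.429612 rad = 24.6150°
d = R·c = 6367 × 0.429612 = 2735.3 km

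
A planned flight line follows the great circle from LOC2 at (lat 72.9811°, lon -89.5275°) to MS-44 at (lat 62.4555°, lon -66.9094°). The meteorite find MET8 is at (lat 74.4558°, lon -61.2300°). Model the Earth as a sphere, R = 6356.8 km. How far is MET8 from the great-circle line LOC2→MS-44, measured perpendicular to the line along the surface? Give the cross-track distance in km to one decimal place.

794.9 km

δ₁₃ = central angle LOC2→MET8 = 0.139428 rad  (haversine)
θ₁₃ = bearing LOC2→MET8 = 66.076°,  θ₁₂ = bearing LOC2→MS-44 = 129.893°
dₓₜ = R·arcsin(sin δ₁₃ · sin(θ₁₃ − θ₁₂)) = 6356.8·arcsin(0.13898·sin(-63.816°)) = -794.861 km
|dₓₜ| = 794.861 km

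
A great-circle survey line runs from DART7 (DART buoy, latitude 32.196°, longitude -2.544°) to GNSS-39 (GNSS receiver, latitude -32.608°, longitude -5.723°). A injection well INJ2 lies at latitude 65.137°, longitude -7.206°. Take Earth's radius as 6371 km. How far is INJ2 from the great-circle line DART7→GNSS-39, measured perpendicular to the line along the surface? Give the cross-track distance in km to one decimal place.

396.7 km

δ₁₃ = central angle DART7→INJ2 = 0.577090 rad  (haversine)
θ₁₃ = bearing DART7→INJ2 = 356.409°,  θ₁₂ = bearing DART7→GNSS-39 = 182.958°
dₓₜ = R·arcsin(sin δ₁₃ · sin(θ₁₃ − θ₁₂)) = 6371·arcsin(0.54559·sin(173.451°)) = 396.679 km
|dₓₜ| = 396.679 km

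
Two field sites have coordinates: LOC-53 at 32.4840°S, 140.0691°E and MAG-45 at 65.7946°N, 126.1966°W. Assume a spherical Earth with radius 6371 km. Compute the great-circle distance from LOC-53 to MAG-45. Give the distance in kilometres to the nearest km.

13435 km

Δφ = 98.2786°,  Δλ = 93.7343°
a = sin²(Δφ/2) + cos φ₁ cos φ₂ sin²(Δλ/2) = 0.756186
c = 2·arcsin(√a) = 2.108741 rad = 120.8220°
d = R·c = 6371 × 2.108741 = 13434.8 km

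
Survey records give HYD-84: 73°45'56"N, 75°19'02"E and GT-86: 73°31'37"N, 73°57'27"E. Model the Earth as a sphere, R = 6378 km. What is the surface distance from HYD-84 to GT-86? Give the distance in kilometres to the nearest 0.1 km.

50.2 km

HYD-84: φ = +73.76556°, λ = +75.31722°
GT-86: φ = +73.52694°, λ = +73.95750°
Δφ = -0.2386°,  Δλ = -1.3597°
a = sin²(Δφ/2) + cos φ₁ cos φ₂ sin²(Δλ/2) = 0.000015
c = 2·arcsin(√a) = 0.007873 rad = 0.4511°
d = R·c = 6378 × 0.007873 = 50.2 km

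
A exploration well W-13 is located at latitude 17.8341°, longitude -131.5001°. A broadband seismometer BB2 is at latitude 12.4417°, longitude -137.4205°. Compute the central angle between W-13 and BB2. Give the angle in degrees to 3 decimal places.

Δφ = -5.3924°,  Δλ = -5.9204°
a = sin²(Δφ/2) + cos φ₁ cos φ₂ sin²(Δλ/2) = 0.004692
c = 2·arcsin(√a) = 0.137103 rad = 7.8554°

7.855°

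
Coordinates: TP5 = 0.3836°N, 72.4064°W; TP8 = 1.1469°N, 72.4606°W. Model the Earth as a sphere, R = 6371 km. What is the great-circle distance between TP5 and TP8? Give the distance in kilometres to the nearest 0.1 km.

85.1 km

Δφ = 0.7633°,  Δλ = -0.0542°
a = sin²(Δφ/2) + cos φ₁ cos φ₂ sin²(Δλ/2) = 0.000045
c = 2·arcsin(√a) = 0.013356 rad = 0.7652°
d = R·c = 6371 × 0.013356 = 85.1 km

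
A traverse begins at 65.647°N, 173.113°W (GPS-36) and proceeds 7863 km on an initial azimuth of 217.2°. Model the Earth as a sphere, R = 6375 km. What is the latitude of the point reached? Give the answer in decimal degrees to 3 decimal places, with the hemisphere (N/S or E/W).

δ = d/R = 7863/6375 = 1.233412 rad
φ₂ = arcsin(sin φ₁ cos δ + cos φ₁ sin δ cos θ)
   = arcsin(0.91102·0.33102 + 0.41236·0.94362·-0.79653) = -0.47963°
λ₂ = λ₁ + atan2(sin θ sin δ cos φ₁, cos δ − sin φ₁ sin φ₂) = 152.09953°

0.480°S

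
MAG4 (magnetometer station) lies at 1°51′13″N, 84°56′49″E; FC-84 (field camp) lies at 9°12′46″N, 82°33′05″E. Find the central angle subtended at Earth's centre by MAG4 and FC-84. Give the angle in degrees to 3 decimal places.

7.735°

MAG4: φ = +1.85361°, λ = +84.94694°
FC-84: φ = +9.21278°, λ = +82.55139°
Δφ = 7.3592°,  Δλ = -2.3956°
a = sin²(Δφ/2) + cos φ₁ cos φ₂ sin²(Δλ/2) = 0.004550
c = 2·arcsin(√a) = 0.135006 rad = 7.7353°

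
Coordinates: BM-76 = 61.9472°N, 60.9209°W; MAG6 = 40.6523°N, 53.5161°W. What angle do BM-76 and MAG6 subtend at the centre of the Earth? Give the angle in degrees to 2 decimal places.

21.76°

Δφ = -21.2949°,  Δλ = 7.4048°
a = sin²(Δφ/2) + cos φ₁ cos φ₂ sin²(Δλ/2) = 0.035626
c = 2·arcsin(√a) = 0.379775 rad = 21.7595°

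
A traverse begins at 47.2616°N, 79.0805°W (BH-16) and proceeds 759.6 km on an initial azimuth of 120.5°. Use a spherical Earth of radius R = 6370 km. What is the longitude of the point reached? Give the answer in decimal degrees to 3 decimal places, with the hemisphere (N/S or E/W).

70.958°W

δ = d/R = 759.6/6370 = 0.119246 rad
φ₂ = arcsin(sin φ₁ cos δ + cos φ₁ sin δ cos θ)
   = arcsin(0.73446·0.99290 + 0.67865·0.11896·-0.50754) = 43.49316°
λ₂ = λ₁ + atan2(sin θ sin δ cos φ₁, cos δ − sin φ₁ sin φ₂) = -70.95775°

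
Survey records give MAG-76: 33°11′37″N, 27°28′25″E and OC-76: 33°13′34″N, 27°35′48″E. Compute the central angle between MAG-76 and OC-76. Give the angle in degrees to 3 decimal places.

MAG-76: φ = +33.19361°, λ = +27.47361°
OC-76: φ = +33.22611°, λ = +27.59667°
Δφ = 0.0325°,  Δλ = 0.1231°
a = sin²(Δφ/2) + cos φ₁ cos φ₂ sin²(Δλ/2) = 0.000001
c = 2·arcsin(√a) = 0.001884 rad = 0.1080°

0.108°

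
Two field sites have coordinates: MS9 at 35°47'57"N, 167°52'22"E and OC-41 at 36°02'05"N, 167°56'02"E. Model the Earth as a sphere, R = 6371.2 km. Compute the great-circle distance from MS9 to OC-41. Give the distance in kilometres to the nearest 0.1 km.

MS9: φ = +35.79917°, λ = +167.87278°
OC-41: φ = +36.03472°, λ = +167.93389°
Δφ = 0.2356°,  Δλ = 0.0611°
a = sin²(Δφ/2) + cos φ₁ cos φ₂ sin²(Δλ/2) = 0.000004
c = 2·arcsin(√a) = 0.004201 rad = 0.2407°
d = R·c = 6371.2 × 0.004201 = 26.8 km

26.8 km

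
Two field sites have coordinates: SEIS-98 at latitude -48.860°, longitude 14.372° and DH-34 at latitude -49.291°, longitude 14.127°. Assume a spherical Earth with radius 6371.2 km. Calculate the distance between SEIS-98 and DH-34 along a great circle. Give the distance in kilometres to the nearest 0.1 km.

51.1 km

Δφ = -0.4310°,  Δλ = -0.2450°
a = sin²(Δφ/2) + cos φ₁ cos φ₂ sin²(Δλ/2) = 0.000016
c = 2·arcsin(√a) = 0.008027 rad = 0.4599°
d = R·c = 6371.2 × 0.008027 = 51.1 km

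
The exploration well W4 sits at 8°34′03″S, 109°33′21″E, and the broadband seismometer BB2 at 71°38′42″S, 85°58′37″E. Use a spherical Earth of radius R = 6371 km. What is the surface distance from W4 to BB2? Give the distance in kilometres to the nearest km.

W4: φ = -8.56750°, λ = +109.55583°
BB2: φ = -71.64500°, λ = +85.97694°
Δφ = -63.0775°,  Δλ = -23.5789°
a = sin²(Δφ/2) + cos φ₁ cos φ₂ sin²(Δλ/2) = 0.286606
c = 2·arcsin(√a) = 1.129859 rad = 64.7362°
d = R·c = 6371 × 1.129859 = 7198.3 km

7198 km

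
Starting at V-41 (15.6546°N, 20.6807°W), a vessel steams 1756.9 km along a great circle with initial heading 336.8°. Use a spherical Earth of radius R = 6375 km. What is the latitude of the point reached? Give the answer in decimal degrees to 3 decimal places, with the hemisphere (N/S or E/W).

δ = d/R = 1756.9/6375 = 0.275592 rad
φ₂ = arcsin(sin φ₁ cos δ + cos φ₁ sin δ cos θ)
   = arcsin(0.26984·0.96226 + 0.96291·0.27212·0.91914) = 30.03239°
λ₂ = λ₁ + atan2(sin θ sin δ cos φ₁, cos δ − sin φ₁ sin φ₂) = -27.79345°

30.032°N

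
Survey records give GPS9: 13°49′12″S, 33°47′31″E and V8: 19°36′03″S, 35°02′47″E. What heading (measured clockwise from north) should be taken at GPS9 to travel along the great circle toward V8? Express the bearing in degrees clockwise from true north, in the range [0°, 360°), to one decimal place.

168.4°

GPS9: φ = -13.82000°, λ = +33.79194°
V8: φ = -19.60083°, λ = +35.04639°
Δλ = 1.2544°
y = sin Δλ · cos φ₂ = 0.020624
x = cos φ₁ sin φ₂ − sin φ₁ cos φ₂ cos Δλ = -0.100777
θ = atan2(y, x) = 168.4343° → 168.4343° (mod 360°)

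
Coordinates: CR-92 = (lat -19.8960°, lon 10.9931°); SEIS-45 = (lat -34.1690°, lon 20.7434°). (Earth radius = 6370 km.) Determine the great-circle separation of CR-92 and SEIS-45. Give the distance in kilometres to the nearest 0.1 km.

1855.1 km

Δφ = -14.2730°,  Δλ = 9.7503°
a = sin²(Δφ/2) + cos φ₁ cos φ₂ sin²(Δλ/2) = 0.021053
c = 2·arcsin(√a) = 0.291221 rad = 16.6857°
d = R·c = 6370 × 0.291221 = 1855.1 km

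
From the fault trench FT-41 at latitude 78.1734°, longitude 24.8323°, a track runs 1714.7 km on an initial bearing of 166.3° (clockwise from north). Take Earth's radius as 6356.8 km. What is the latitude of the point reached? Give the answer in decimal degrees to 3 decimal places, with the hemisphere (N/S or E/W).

62.913°N

δ = d/R = 1714.7/6356.8 = 0.269743 rad
φ₂ = arcsin(sin φ₁ cos δ + cos φ₁ sin δ cos θ)
   = arcsin(0.97877·0.96384 + 0.20495·0.26648·-0.97155) = 62.91316°
λ₂ = λ₁ + atan2(sin θ sin δ cos φ₁, cos δ − sin φ₁ sin φ₂) = 32.79956°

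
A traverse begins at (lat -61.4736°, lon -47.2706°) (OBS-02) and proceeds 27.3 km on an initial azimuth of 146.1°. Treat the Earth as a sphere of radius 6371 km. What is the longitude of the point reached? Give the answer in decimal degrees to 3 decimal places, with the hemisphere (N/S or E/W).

46.982°W

δ = d/R = 27.3/6371 = 0.004285 rad
φ₂ = arcsin(sin φ₁ cos δ + cos φ₁ sin δ cos θ)
   = arcsin(-0.87860·0.99999 + 0.47756·0.00429·-0.83001) = -61.67708°
λ₂ = λ₁ + atan2(sin θ sin δ cos φ₁, cos δ − sin φ₁ sin φ₂) = -46.98198°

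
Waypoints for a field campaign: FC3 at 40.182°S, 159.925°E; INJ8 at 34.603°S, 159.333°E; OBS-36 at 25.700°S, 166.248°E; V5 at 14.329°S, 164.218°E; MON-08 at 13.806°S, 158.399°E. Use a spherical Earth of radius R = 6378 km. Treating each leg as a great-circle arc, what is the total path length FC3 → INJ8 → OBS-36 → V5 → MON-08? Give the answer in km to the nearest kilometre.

FC3→INJ8: c = 0.097717 rad, d = 623.24 km
INJ8→OBS-36: c = 0.187052 rad, d = 1193.02 km
OBS-36→V5: c = 0.201221 rad, d = 1283.39 km
V5→MON-08: c = 0.098934 rad, d = 631.00 km
Total = 623.24 + 1193.02 + 1283.39 + 631.00 = 3730.65 km

3731 km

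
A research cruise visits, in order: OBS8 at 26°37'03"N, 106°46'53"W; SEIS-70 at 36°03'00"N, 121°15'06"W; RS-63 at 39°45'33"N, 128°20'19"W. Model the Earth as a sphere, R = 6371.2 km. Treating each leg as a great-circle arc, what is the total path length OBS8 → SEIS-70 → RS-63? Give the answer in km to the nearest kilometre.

2471 km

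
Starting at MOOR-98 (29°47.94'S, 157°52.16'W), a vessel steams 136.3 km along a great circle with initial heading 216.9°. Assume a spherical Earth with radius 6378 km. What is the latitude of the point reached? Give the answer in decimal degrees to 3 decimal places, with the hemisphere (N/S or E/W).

30.775°S

MOOR-98: φ = -29.79900°, λ = -157.86933°
δ = d/R = 136.3/6378 = 0.021370 rad
φ₂ = arcsin(sin φ₁ cos δ + cos φ₁ sin δ cos θ)
   = arcsin(-0.49696·0.99977 + 0.86777·0.02137·-0.79968) = -30.77540°
λ₂ = λ₁ + atan2(sin θ sin δ cos φ₁, cos δ − sin φ₁ sin φ₂) = -158.72497°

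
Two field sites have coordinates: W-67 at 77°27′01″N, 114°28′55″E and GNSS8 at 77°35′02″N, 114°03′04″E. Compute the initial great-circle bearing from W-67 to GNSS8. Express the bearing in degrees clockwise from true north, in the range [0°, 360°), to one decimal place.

W-67: φ = +77.45028°, λ = +114.48194°
GNSS8: φ = +77.58389°, λ = +114.05111°
Δλ = -0.4308°
y = sin Δλ · cos φ₂ = -0.001617
x = cos φ₁ sin φ₂ − sin φ₁ cos φ₂ cos Δλ = 0.002338
θ = atan2(y, x) = -34.6655° → 325.3345° (mod 360°)

325.3°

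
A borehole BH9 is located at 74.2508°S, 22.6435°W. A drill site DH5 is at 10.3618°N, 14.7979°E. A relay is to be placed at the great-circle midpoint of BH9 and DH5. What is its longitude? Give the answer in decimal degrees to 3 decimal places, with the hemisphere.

Bx = cos φ₂ cos Δλ = 0.781027,  By = cos φ₂ sin Δλ = 0.598035
φₘ = atan2(sin φ₁ + sin φ₂, √((cos φ₁ + Bx)² + By²)) = -32.88296°
λₘ = λ₁ + atan2(By, cos φ₁ + Bx) = 6.96300°

6.963°E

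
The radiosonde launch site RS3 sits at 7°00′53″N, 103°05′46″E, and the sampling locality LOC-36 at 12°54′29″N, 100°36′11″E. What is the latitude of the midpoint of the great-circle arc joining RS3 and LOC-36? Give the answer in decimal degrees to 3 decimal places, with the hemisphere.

RS3: φ = +7.01472°, λ = +103.09611°
LOC-36: φ = +12.90806°, λ = +100.60306°
Bx = cos φ₂ cos Δλ = 0.973807,  By = cos φ₂ sin Δλ = -0.042399
φₘ = atan2(sin φ₁ + sin φ₂, √((cos φ₁ + Bx)² + By²)) = 9.96370°
λₘ = λ₁ + atan2(By, cos φ₁ + Bx) = 101.86085°

9.964°N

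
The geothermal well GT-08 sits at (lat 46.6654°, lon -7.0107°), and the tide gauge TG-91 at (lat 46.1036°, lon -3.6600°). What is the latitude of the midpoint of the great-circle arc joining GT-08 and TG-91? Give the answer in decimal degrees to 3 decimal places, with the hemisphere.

46.397°N

Bx = cos φ₂ cos Δλ = 0.692171,  By = cos φ₂ sin Δλ = 0.040525
φₘ = atan2(sin φ₁ + sin φ₂, √((cos φ₁ + Bx)² + By²)) = 46.39673°
λₘ = λ₁ + atan2(By, cos φ₁ + Bx) = -5.32673°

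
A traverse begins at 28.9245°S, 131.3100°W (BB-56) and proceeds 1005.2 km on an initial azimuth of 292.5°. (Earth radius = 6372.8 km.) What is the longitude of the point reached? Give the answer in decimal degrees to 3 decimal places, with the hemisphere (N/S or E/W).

δ = d/R = 1005.2/6372.8 = 0.157733 rad
φ₂ = arcsin(sin φ₁ cos δ + cos φ₁ sin δ cos θ)
   = arcsin(-0.48366·0.98759 + 0.87526·0.15708·0.38268) = -25.15315°
λ₂ = λ₁ + atan2(sin θ sin δ cos φ₁, cos δ − sin φ₁ sin φ₂) = -140.53579°

140.536°W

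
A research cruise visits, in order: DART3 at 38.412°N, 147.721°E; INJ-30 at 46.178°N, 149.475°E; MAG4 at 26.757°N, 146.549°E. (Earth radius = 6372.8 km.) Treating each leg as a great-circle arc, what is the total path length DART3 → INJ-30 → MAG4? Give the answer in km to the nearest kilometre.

DART3→INJ-30: c = 0.137411 rad, d = 875.69 km
INJ-30→MAG4: c = 0.341376 rad, d = 2175.52 km
Total = 875.69 + 2175.52 = 3051.21 km

3051 km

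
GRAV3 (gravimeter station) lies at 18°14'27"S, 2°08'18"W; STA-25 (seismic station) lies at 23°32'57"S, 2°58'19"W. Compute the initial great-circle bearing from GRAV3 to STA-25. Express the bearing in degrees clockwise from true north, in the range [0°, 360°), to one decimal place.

188.2°

GRAV3: φ = -18.24083°, λ = -2.13833°
STA-25: φ = -23.54917°, λ = -2.97194°
Δλ = -0.8336°
y = sin Δλ · cos φ₂ = -0.013337
x = cos φ₁ sin φ₂ − sin φ₁ cos φ₂ cos Δλ = -0.092546
θ = atan2(y, x) = -171.7994° → 188.2006° (mod 360°)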